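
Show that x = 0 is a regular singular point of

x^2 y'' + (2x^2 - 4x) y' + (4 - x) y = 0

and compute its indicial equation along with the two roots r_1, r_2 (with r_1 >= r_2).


Divide by x^2 to reach normal form y'' + P_1(x) y' + P_2(x) y = 0 with P_1(x) = 2 - 4/x and P_2(x) = -1/x + 4/x^2.
x = 0 is a singular point because the y'-coefficient 2 - 4/x has a pole at x = 0 and the y-coefficient -1/x + 4/x^2 has a pole at x = 0.
It is a regular singular point because x P_1(x) = p(x) = 2x - 4 and x^2 P_2(x) = q(x) = 4 - x are polynomials, hence analytic at x = 0.
p(0) = -4,  q(0) = 4.
Indicial equation: r(r-1) + p(0) r + q(0) = 0, i.e. r^2 + (p(0) - 1) r + q(0) = 0, i.e. r^2 - 5 r + 4 = 0.
Discriminant: (-5)^2 - 4(4) = 9, so r = (5 ± 3)/2.
Solving: r_1 = 4, r_2 = 1.

indicial: r^2 - 5 r + 4 = 0; roots r_1 = 4, r_2 = 1


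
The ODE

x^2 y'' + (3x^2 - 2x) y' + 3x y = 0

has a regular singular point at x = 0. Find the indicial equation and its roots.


Divide by x^2 to reach normal form y'' + P_1(x) y' + P_2(x) y = 0 with P_1(x) = 3 - 2/x and P_2(x) = 3/x.
x = 0 is a singular point because the y'-coefficient 3 - 2/x has a pole at x = 0 and the y-coefficient 3/x has a pole at x = 0.
It is a regular singular point because x P_1(x) = p(x) = 3x - 2 and x^2 P_2(x) = q(x) = 3x are polynomials, hence analytic at x = 0.
p(0) = -2,  q(0) = 0.
Indicial equation: r(r-1) + p(0) r + q(0) = 0, i.e. r^2 + (p(0) - 1) r + q(0) = 0, i.e. r^2 - 3 r = 0.
Discriminant: (-3)^2 - 4(0) = 9, so r = (3 ± 3)/2.
Solving: r_1 = 3, r_2 = 0.

indicial: r^2 - 3 r = 0; roots r_1 = 3, r_2 = 0


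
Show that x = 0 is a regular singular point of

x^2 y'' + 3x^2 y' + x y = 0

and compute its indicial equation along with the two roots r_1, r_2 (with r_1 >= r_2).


Divide by x^2 to reach normal form y'' + P_1(x) y' + P_2(x) y = 0 with P_1(x) = 3 and P_2(x) = 1/x.
x = 0 is a singular point because the y-coefficient 1/x has a pole at x = 0.
It is a regular singular point because x P_1(x) = p(x) = 3x and x^2 P_2(x) = q(x) = x are polynomials, hence analytic at x = 0.
p(0) = 0,  q(0) = 0.
Indicial equation: r(r-1) + p(0) r + q(0) = 0, i.e. r^2 + (p(0) - 1) r + q(0) = 0, i.e. r^2 - 1 r = 0.
Discriminant: (-1)^2 - 4(0) = 1, so r = (1 ± 1)/2.
Solving: r_1 = 1, r_2 = 0.

indicial: r^2 - 1 r = 0; roots r_1 = 1, r_2 = 0


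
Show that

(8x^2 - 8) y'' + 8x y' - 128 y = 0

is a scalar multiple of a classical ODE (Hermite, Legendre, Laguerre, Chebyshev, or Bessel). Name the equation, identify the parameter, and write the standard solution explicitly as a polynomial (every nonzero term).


All three coefficients share the factor -8; dividing through by -8 gives  (1 - x^2) y'' - x y' + 16 y = 0.
This matches the Chebyshev equation (1 - x^2) y'' - x y' + n^2 y = 0 (note the -x y' term, not -2x y') with n^2 = 16, so n = 4; the polynomial solution is T_4(x).
With y = sum_k a_k x^k, matching x^k gives (k+2)(k+1) a_{k+2} = (k^2 - n^2) a_k = (k - 4)(k + 4) a_k. The right side vanishes at k = 4, so the series with the parity of 4 terminates at degree 4.
Standard normalization: leading coefficient of T_n is 2^(n-1), so a_4 = 2^3 = 8. Work downward with a_k = (k+1)(k+2) a_{k+2} / ((k - 4)(k + 4)):
  a_2 = (3)(4)(8) / ((2 - 4)(2 + 4)) = 96/(-12) = -8
  a_0 = (1)(2)(-8) / ((0 - 4)(0 + 4)) = -16/(-16) = 1
Hence T_4(x) = 8 x^4 - 8 x^2 + 1.

T_4(x); series = 8 x^4 - 8 x^2 + 1


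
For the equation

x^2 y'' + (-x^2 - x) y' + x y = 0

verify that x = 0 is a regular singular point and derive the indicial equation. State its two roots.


Divide by x^2 to reach normal form y'' + P_1(x) y' + P_2(x) y = 0 with P_1(x) = -1 - 1/x and P_2(x) = 1/x.
x = 0 is a singular point because the y'-coefficient -1 - 1/x has a pole at x = 0 and the y-coefficient 1/x has a pole at x = 0.
It is a regular singular point because x P_1(x) = p(x) = -x - 1 and x^2 P_2(x) = q(x) = x are polynomials, hence analytic at x = 0.
p(0) = -1,  q(0) = 0.
Indicial equation: r(r-1) + p(0) r + q(0) = 0, i.e. r^2 + (p(0) - 1) r + q(0) = 0, i.e. r^2 - 2 r = 0.
Discriminant: (-2)^2 - 4(0) = 4, so r = (2 ± 2)/2.
Solving: r_1 = 2, r_2 = 0.

indicial: r^2 - 2 r = 0; roots r_1 = 2, r_2 = 0


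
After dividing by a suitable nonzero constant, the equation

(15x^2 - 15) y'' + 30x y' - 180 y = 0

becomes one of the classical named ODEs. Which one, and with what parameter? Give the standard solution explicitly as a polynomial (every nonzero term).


All three coefficients share the factor -15; dividing through by -15 gives  (1 - x^2) y'' - 2x y' + 12 y = 0.
This matches the Legendre equation (1 - x^2) y'' - 2x y' + n(n+1) y = 0 (note the -2x y' term) with n(n+1) = 12, so n = 3; the polynomial solution is P_3(x).
With y = sum_k a_k x^k, matching x^k gives (k+2)(k+1) a_{k+2} = [k(k+1) - n(n+1)] a_k = (k - 3)(k + 4) a_k. The right side vanishes at k = 3, so the series with the parity of 3 terminates at degree 3.
Standard normalization (P_n(1) = 1): leading coefficient (2n)!/(2^n (n!)^2) = 720/(8*36) = 5/2, so a_3 = 5/2. Work downward with a_k = (k+1)(k+2) a_{k+2} / ((k - 3)(k + 4)):
  a_1 = (2)(3)(5/2) / ((1 - 3)(1 + 4)) = 15/(-10) = -3/2
Hence P_3(x) = 5 x^3/2 - 3 x/2.

P_3(x); series = 5 x^3/2 - 3 x/2


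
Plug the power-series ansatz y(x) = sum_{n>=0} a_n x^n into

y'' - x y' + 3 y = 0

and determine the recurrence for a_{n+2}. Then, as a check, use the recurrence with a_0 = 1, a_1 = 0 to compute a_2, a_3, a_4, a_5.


Substitute y = sum_n a_n x^n.
y''(x) has coefficient (n+2)(n+1) a_{n+2} at x^n;
-x y'(x) has coefficient -n a_n at x^n (shift);
3 y(x) has coefficient 3 a_n at x^n.
Matching x^n: (n+2)(n+1) a_{n+2} + (-n + 3) a_n = 0.
Thus a_{n+2} = (n - 3) / ((n+1)(n+2)) * a_n.

Check with a_0 = 1, a_1 = 0 (apply the recurrence for n = 0, 1, 2, 3): a_0 = 1, a_1 = 0, a_2 = -3/2, a_3 = 0, a_4 = 1/8, a_5 = 0.

a_(n+2) = (n - 3) / ((n+1)(n+2)) * a_n; check: a_0 = 1, a_1 = 0, a_2 = -3/2, a_3 = 0, a_4 = 1/8, a_5 = 0


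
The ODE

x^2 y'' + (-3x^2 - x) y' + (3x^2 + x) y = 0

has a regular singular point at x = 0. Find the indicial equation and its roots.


Divide by x^2 to reach normal form y'' + P_1(x) y' + P_2(x) y = 0 with P_1(x) = -3 - 1/x and P_2(x) = 3 + 1/x.
x = 0 is a singular point because the y'-coefficient -3 - 1/x has a pole at x = 0 and the y-coefficient 3 + 1/x has a pole at x = 0.
It is a regular singular point because x P_1(x) = p(x) = -3x - 1 and x^2 P_2(x) = q(x) = 3x^2 + x are polynomials, hence analytic at x = 0.
p(0) = -1,  q(0) = 0.
Indicial equation: r(r-1) + p(0) r + q(0) = 0, i.e. r^2 + (p(0) - 1) r + q(0) = 0, i.e. r^2 - 2 r = 0.
Discriminant: (-2)^2 - 4(0) = 4, so r = (2 ± 2)/2.
Solving: r_1 = 2, r_2 = 0.

indicial: r^2 - 2 r = 0; roots r_1 = 2, r_2 = 0


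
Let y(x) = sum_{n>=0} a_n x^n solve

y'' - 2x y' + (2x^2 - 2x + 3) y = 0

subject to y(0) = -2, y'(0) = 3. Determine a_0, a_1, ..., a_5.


Ansatz: y(x) = sum_{n>=0} a_n x^n, so y'(x) = sum_{n>=1} n a_n x^(n-1) and y''(x) = sum_{n>=2} n(n-1) a_n x^(n-2).
Substitute into P(x) y'' + Q(x) y' + R(x) y = 0 with P(x) = 1, Q(x) = -2x, R(x) = 2x^2 - 2x + 3, and match powers of x.
Initial conditions: a_0 = -2, a_1 = 3.
Setting the coefficient of each power of x to zero and solving order by order (substituting the coefficients already found):
  x^0: 2 a_2 + 3 a_0 = 0  ->  2 a_2 = -3 a_0 = 6  ->  a_2 = 3
  x^1: 6 a_3 + a_1 - 2 a_0 = 0  ->  6 a_3 = -a_1 + 2 a_0 = -7  ->  a_3 = -7/6
  x^2: 12 a_4 - a_2 - 2 a_1 + 2 a_0 = 0  ->  12 a_4 = a_2 + 2 a_1 - 2 a_0 = 13  ->  a_4 = 13/12
  x^3: 20 a_5 - 3 a_3 - 2 a_2 + 2 a_1 = 0  ->  20 a_5 = 3 a_3 + 2 a_2 - 2 a_1 = -7/2  ->  a_5 = -7/40
Truncated series: y(x) = -2 + 3 x + 3 x^2 - (7/6) x^3 + (13/12) x^4 - (7/40) x^5 + O(x^6).

a_0 = -2; a_1 = 3; a_2 = 3; a_3 = -7/6; a_4 = 13/12; a_5 = -7/40


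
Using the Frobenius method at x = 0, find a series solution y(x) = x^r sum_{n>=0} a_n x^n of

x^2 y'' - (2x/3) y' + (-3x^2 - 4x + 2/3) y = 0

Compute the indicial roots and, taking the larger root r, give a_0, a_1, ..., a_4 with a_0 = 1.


Write in Frobenius form y'' + (p(x)/x) y' + (q(x)/x^2) y = 0:
  p(x) = -2/3,  q(x) = -3x^2 - 4x + 2/3.
Indicial equation: r(r-1) + (-2/3) r + (2/3) = 0 -> roots r_1 = 1, r_2 = 2/3.
Take r = r_1 = 1. Let y(x) = x^r sum_{n>=0} a_n x^n with a_0 = 1.
Substitute y = x^r sum a_n x^n and match x^{r+n}. The recurrence is
  D(n) a_n - 4 a_{n-1} - 3 a_{n-2} = 0,  where D(n) = (r+n)(r+n-1) + (-2/3)(r+n) + (2/3).
  a_n = [4 a_{n-1} + 3 a_{n-2}] / D(n).
Since the indicial polynomial factors as (r - r_1)(r - r_2), D(n) = (r_1 + n - r_1)(r_1 + n - r_2) = n(n + 1/3).
Evaluating step by step (a_0 = 1):
  n = 1: D(1) = 1(1 + 1/3) = 4/3; numerator = 4(1) = 4; a_1 = (4)/(4/3) = 3
  n = 2: D(2) = 2(2 + 1/3) = 14/3; numerator = 4(3) + 3(1) = 15; a_2 = (15)/(14/3) = 45/14
  n = 3: D(3) = 3(3 + 1/3) = 10; numerator = 4(45/14) + 3(3) = 153/7; a_3 = (153/7)/(10) = 153/70
  n = 4: D(4) = 4(4 + 1/3) = 52/3; numerator = 4(153/70) + 3(45/14) = 1287/70; a_4 = (1287/70)/(52/3) = 297/280

r = 1; a_0 = 1; a_1 = 3; a_2 = 45/14; a_3 = 153/70; a_4 = 297/280


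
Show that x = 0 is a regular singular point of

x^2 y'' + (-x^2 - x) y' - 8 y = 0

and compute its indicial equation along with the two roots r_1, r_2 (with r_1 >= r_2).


Divide by x^2 to reach normal form y'' + P_1(x) y' + P_2(x) y = 0 with P_1(x) = -1 - 1/x and P_2(x) = -8/x^2.
x = 0 is a singular point because the y'-coefficient -1 - 1/x has a pole at x = 0 and the y-coefficient -8/x^2 has a pole at x = 0.
It is a regular singular point because x P_1(x) = p(x) = -x - 1 and x^2 P_2(x) = q(x) = -8 are polynomials, hence analytic at x = 0.
p(0) = -1,  q(0) = -8.
Indicial equation: r(r-1) + p(0) r + q(0) = 0, i.e. r^2 + (p(0) - 1) r + q(0) = 0, i.e. r^2 - 2 r - 8 = 0.
Discriminant: (-2)^2 - 4(-8) = 36, so r = (2 ± 6)/2.
Solving: r_1 = 4, r_2 = -2.

indicial: r^2 - 2 r - 8 = 0; roots r_1 = 4, r_2 = -2


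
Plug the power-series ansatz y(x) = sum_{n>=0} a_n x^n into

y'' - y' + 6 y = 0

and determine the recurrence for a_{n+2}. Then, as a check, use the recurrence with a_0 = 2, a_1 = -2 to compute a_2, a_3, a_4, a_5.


Substitute y = sum_n a_n x^n.
y''(x) has coefficient (n+2)(n+1) a_{n+2} at x^n;
-y'(x) has coefficient -(n+1) a_{n+1} at x^n;
6 y(x) has coefficient 6 a_n at x^n.
Matching x^n: (n+2)(n+1) a_{n+2} - (n+1) a_{n+1} + 6 a_n = 0.
Thus a_{n+2} = [(n+1) a_{n+1} - 6 a_n] / ((n+1)(n+2)).

Check with a_0 = 2, a_1 = -2 (apply the recurrence for n = 0, 1, 2, 3): a_0 = 2, a_1 = -2, a_2 = -7, a_3 = -1/3, a_4 = 41/12, a_5 = 47/60.

a_(n+2) = [(n+1) a_(n+1) - 6 a_n] / ((n+1)(n+2)); check: a_0 = 2, a_1 = -2, a_2 = -7, a_3 = -1/3, a_4 = 41/12, a_5 = 47/60


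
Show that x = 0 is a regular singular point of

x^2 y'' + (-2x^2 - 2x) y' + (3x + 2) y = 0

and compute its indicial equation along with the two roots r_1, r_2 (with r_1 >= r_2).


Divide by x^2 to reach normal form y'' + P_1(x) y' + P_2(x) y = 0 with P_1(x) = -2 - 2/x and P_2(x) = 3/x + 2/x^2.
x = 0 is a singular point because the y'-coefficient -2 - 2/x has a pole at x = 0 and the y-coefficient 3/x + 2/x^2 has a pole at x = 0.
It is a regular singular point because x P_1(x) = p(x) = -2x - 2 and x^2 P_2(x) = q(x) = 3x + 2 are polynomials, hence analytic at x = 0.
p(0) = -2,  q(0) = 2.
Indicial equation: r(r-1) + p(0) r + q(0) = 0, i.e. r^2 + (p(0) - 1) r + q(0) = 0, i.e. r^2 - 3 r + 2 = 0.
Discriminant: (-3)^2 - 4(2) = 1, so r = (3 ± 1)/2.
Solving: r_1 = 2, r_2 = 1.

indicial: r^2 - 3 r + 2 = 0; roots r_1 = 2, r_2 = 1


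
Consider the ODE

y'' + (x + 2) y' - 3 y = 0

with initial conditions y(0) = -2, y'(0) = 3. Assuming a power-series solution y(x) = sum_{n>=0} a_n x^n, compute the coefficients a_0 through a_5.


Ansatz: y(x) = sum_{n>=0} a_n x^n, so y'(x) = sum_{n>=1} n a_n x^(n-1) and y''(x) = sum_{n>=2} n(n-1) a_n x^(n-2).
Substitute into P(x) y'' + Q(x) y' + R(x) y = 0 with P(x) = 1, Q(x) = x + 2, R(x) = -3, and match powers of x.
Initial conditions: a_0 = -2, a_1 = 3.
Setting the coefficient of each power of x to zero and solving order by order (substituting the coefficients already found):
  x^0: 2 a_2 + 2 a_1 - 3 a_0 = 0  ->  2 a_2 = -2 a_1 + 3 a_0 = -12  ->  a_2 = -6
  x^1: 6 a_3 + 4 a_2 - 2 a_1 = 0  ->  6 a_3 = -4 a_2 + 2 a_1 = 30  ->  a_3 = 5
  x^2: 12 a_4 + 6 a_3 - a_2 = 0  ->  12 a_4 = -6 a_3 + a_2 = -36  ->  a_4 = -3
  x^3: 20 a_5 + 8 a_4 = 0  ->  20 a_5 = -8 a_4 = 24  ->  a_5 = 6/5
Truncated series: y(x) = -2 + 3 x - 6 x^2 + 5 x^3 - 3 x^4 + (6/5) x^5 + O(x^6).

a_0 = -2; a_1 = 3; a_2 = -6; a_3 = 5; a_4 = -3; a_5 = 6/5


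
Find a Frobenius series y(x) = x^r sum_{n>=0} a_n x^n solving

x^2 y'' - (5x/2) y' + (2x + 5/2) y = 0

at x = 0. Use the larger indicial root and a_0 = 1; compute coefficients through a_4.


Write in Frobenius form y'' + (p(x)/x) y' + (q(x)/x^2) y = 0:
  p(x) = -5/2,  q(x) = 2x + 5/2.
Indicial equation: r(r-1) + (-5/2) r + (5/2) = 0 -> roots r_1 = 5/2, r_2 = 1.
Take r = r_1 = 5/2. Let y(x) = x^r sum_{n>=0} a_n x^n with a_0 = 1.
Substitute y = x^r sum a_n x^n and match x^{r+n}. The recurrence is
  D(n) a_n + 2 a_{n-1} = 0,  where D(n) = (r+n)(r+n-1) + (-5/2)(r+n) + (5/2).
  a_n = -2 / D(n) * a_{n-1}.
Since the indicial polynomial factors as (r - r_1)(r - r_2), D(n) = (r_1 + n - r_1)(r_1 + n - r_2) = n(n + 3/2).
Evaluating step by step (a_0 = 1):
  n = 1: D(1) = 1(1 + 3/2) = 5/2; numerator = -2(1) = -2; a_1 = (-2)/(5/2) = -4/5
  n = 2: D(2) = 2(2 + 3/2) = 7; numerator = -2(-4/5) = 8/5; a_2 = (8/5)/(7) = 8/35
  n = 3: D(3) = 3(3 + 3/2) = 27/2; numerator = -2(8/35) = -16/35; a_3 = (-16/35)/(27/2) = -32/945
  n = 4: D(4) = 4(4 + 3/2) = 22; numerator = -2(-32/945) = 64/945; a_4 = (64/945)/(22) = 32/10395

r = 5/2; a_0 = 1; a_1 = -4/5; a_2 = 8/35; a_3 = -32/945; a_4 = 32/10395


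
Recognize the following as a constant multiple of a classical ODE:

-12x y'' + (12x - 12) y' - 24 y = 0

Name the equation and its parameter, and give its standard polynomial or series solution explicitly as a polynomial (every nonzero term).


All three coefficients share the factor -12; dividing through by -12 gives  x y'' + (1 - x) y' + 2 y = 0.
This matches the Laguerre equation x y'' + (1 - x) y' + n y = 0 with n = 2; the polynomial solution is L_2(x).
With y = sum_k a_k x^k, matching x^k gives (k+1)k a_{k+1} + (k+1) a_{k+1} - k a_k + n a_k = 0, i.e. (k+1)^2 a_{k+1} = (k - n) a_k = (k - 2) a_k. The right side vanishes at k = 2, so the series terminates at degree 2.
Standard normalization L_n(0) = 1 gives a_0 = 1. Work upward with a_{k+1} = (k - 2) a_k / (k+1)^2:
  a_1 = (0 - 2)(1) / 1^2 = -2/1 = -2
  a_2 = (1 - 2)(-2) / 2^2 = 2/4 = 1/2
Hence L_2(x) = x^2/2 - 2 x + 1.

L_2(x); series = x^2/2 - 2 x + 1


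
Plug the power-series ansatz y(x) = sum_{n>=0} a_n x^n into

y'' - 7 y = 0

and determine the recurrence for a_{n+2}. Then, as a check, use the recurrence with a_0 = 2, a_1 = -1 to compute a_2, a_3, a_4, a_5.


Substitute y = sum_n a_n x^n into y'' + (const) y = 0.
y''(x) = sum_{n>=0} (n+2)(n+1) a_{n+2} x^n.
The ODE becomes sum_n [(n+2)(n+1) a_{n+2} - 7 a_n] x^n = 0.
Setting each coefficient to zero gives the recurrence:
  (n+2)(n+1) a_{n+2} - 7 a_n = 0,
  a_{n+2} = 7 / ((n+1)(n+2)) a_n.

Check with a_0 = 2, a_1 = -1 (apply the recurrence for n = 0, 1, 2, 3): a_0 = 2, a_1 = -1, a_2 = 7, a_3 = -7/6, a_4 = 49/12, a_5 = -49/120.

a_{n+2} = 7/((n+1)(n+2)) * a_n; check: a_0 = 2, a_1 = -1, a_2 = 7, a_3 = -7/6, a_4 = 49/12, a_5 = -49/120


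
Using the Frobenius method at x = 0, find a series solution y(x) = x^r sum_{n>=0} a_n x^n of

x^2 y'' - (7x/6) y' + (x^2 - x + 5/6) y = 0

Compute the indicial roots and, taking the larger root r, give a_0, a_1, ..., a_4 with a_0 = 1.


Write in Frobenius form y'' + (p(x)/x) y' + (q(x)/x^2) y = 0:
  p(x) = -7/6,  q(x) = x^2 - x + 5/6.
Indicial equation: r(r-1) + (-7/6) r + (5/6) = 0 -> roots r_1 = 5/3, r_2 = 1/2.
Take r = r_1 = 5/3. Let y(x) = x^r sum_{n>=0} a_n x^n with a_0 = 1.
Substitute y = x^r sum a_n x^n and match x^{r+n}. The recurrence is
  D(n) a_n - 1 a_{n-1} + 1 a_{n-2} = 0,  where D(n) = (r+n)(r+n-1) + (-7/6)(r+n) + (5/6).
  a_n = [1 a_{n-1} - 1 a_{n-2}] / D(n).
Since the indicial polynomial factors as (r - r_1)(r - r_2), D(n) = (r_1 + n - r_1)(r_1 + n - r_2) = n(n + 7/6).
Evaluating step by step (a_0 = 1):
  n = 1: D(1) = 1(1 + 7/6) = 13/6; numerator = 1(1) = 1; a_1 = (1)/(13/6) = 6/13
  n = 2: D(2) = 2(2 + 7/6) = 19/3; numerator = 1(6/13) - 1(1) = -7/13; a_2 = (-7/13)/(19/3) = -21/247
  n = 3: D(3) = 3(3 + 7/6) = 25/2; numerator = 1(-21/247) - 1(6/13) = -135/247; a_3 = (-135/247)/(25/2) = -54/1235
  n = 4: D(4) = 4(4 + 7/6) = 62/3; numerator = 1(-54/1235) - 1(-21/247) = 51/1235; a_4 = (51/1235)/(62/3) = 153/76570

r = 5/3; a_0 = 1; a_1 = 6/13; a_2 = -21/247; a_3 = -54/1235; a_4 = 153/76570


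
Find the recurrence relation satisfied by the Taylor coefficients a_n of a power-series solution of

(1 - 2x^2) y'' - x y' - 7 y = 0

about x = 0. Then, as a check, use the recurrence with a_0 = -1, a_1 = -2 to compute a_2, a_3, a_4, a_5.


Substitute y = sum_n a_n x^n.
(1 - 2 x^2) y'' contributes (n+2)(n+1) a_{n+2} - 2 n(n-1) a_n at x^n.
-x y'(x) contributes -n a_n at x^n.
-7 y(x) contributes -7 a_n at x^n.
Matching x^n: (n+2)(n+1) a_{n+2} + (-2 n(n-1) - n - 7) a_n = 0.
Thus a_{n+2} = (2 n(n-1) + n + 7) / ((n+1)(n+2)) * a_n.

Check with a_0 = -1, a_1 = -2 (apply the recurrence for n = 0, 1, 2, 3): a_0 = -1, a_1 = -2, a_2 = -7/2, a_3 = -8/3, a_4 = -91/24, a_5 = -44/15.

a_(n+2) = (2 n(n-1) + n + 7) / ((n+1)(n+2)) * a_n; check: a_0 = -1, a_1 = -2, a_2 = -7/2, a_3 = -8/3, a_4 = -91/24, a_5 = -44/15


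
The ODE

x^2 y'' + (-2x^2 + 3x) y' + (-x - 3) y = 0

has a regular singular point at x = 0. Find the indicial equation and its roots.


Divide by x^2 to reach normal form y'' + P_1(x) y' + P_2(x) y = 0 with P_1(x) = -2 + 3/x and P_2(x) = -1/x - 3/x^2.
x = 0 is a singular point because the y'-coefficient -2 + 3/x has a pole at x = 0 and the y-coefficient -1/x - 3/x^2 has a pole at x = 0.
It is a regular singular point because x P_1(x) = p(x) = 3 - 2x and x^2 P_2(x) = q(x) = -x - 3 are polynomials, hence analytic at x = 0.
p(0) = 3,  q(0) = -3.
Indicial equation: r(r-1) + p(0) r + q(0) = 0, i.e. r^2 + (p(0) - 1) r + q(0) = 0, i.e. r^2 + 2 r - 3 = 0.
Discriminant: (2)^2 - 4(-3) = 16, so r = (-2 ± 4)/2.
Solving: r_1 = 1, r_2 = -3.

indicial: r^2 + 2 r - 3 = 0; roots r_1 = 1, r_2 = -3


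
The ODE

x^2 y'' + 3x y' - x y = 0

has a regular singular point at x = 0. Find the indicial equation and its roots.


Divide by x^2 to reach normal form y'' + P_1(x) y' + P_2(x) y = 0 with P_1(x) = 3/x and P_2(x) = -1/x.
x = 0 is a singular point because the y'-coefficient 3/x has a pole at x = 0 and the y-coefficient -1/x has a pole at x = 0.
It is a regular singular point because x P_1(x) = p(x) = 3 and x^2 P_2(x) = q(x) = -x are polynomials, hence analytic at x = 0.
p(0) = 3,  q(0) = 0.
Indicial equation: r(r-1) + p(0) r + q(0) = 0, i.e. r^2 + (p(0) - 1) r + q(0) = 0, i.e. r^2 + 2 r = 0.
Discriminant: (2)^2 - 4(0) = 4, so r = (-2 ± 2)/2.
Solving: r_1 = 0, r_2 = -2.

indicial: r^2 + 2 r = 0; roots r_1 = 0, r_2 = -2


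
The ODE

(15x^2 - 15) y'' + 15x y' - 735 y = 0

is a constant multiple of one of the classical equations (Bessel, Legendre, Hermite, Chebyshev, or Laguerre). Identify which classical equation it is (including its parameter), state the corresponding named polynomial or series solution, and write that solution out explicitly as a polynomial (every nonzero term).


All three coefficients share the factor -15; dividing through by -15 gives  (1 - x^2) y'' - x y' + 49 y = 0.
This matches the Chebyshev equation (1 - x^2) y'' - x y' + n^2 y = 0 (note the -x y' term, not -2x y') with n^2 = 49, so n = 7; the polynomial solution is T_7(x).
With y = sum_k a_k x^k, matching x^k gives (k+2)(k+1) a_{k+2} = (k^2 - n^2) a_k = (k - 7)(k + 7) a_k. The right side vanishes at k = 7, so the series with the parity of 7 terminates at degree 7.
Standard normalization: leading coefficient of T_n is 2^(n-1), so a_7 = 2^6 = 64. Work downward with a_k = (k+1)(k+2) a_{k+2} / ((k - 7)(k + 7)):
  a_5 = (6)(7)(64) / ((5 - 7)(5 + 7)) = 2688/(-24) = -112
  a_3 = (4)(5)(-112) / ((3 - 7)(3 + 7)) = -2240/(-40) = 56
  a_1 = (2)(3)(56) / ((1 - 7)(1 + 7)) = 336/(-48) = -7
Hence T_7(x) = 64 x^7 - 112 x^5 + 56 x^3 - 7 x.

T_7(x); series = 64 x^7 - 112 x^5 + 56 x^3 - 7 x


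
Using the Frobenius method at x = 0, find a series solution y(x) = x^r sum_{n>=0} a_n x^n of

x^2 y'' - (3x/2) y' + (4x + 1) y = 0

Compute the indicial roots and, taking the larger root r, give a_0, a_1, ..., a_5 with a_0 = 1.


Write in Frobenius form y'' + (p(x)/x) y' + (q(x)/x^2) y = 0:
  p(x) = -3/2,  q(x) = 4x + 1.
Indicial equation: r(r-1) + (-3/2) r + (1) = 0 -> roots r_1 = 2, r_2 = 1/2.
Take r = r_1 = 2. Let y(x) = x^r sum_{n>=0} a_n x^n with a_0 = 1.
Substitute y = x^r sum a_n x^n and match x^{r+n}. The recurrence is
  D(n) a_n + 4 a_{n-1} = 0,  where D(n) = (r+n)(r+n-1) + (-3/2)(r+n) + (1).
  a_n = -4 / D(n) * a_{n-1}.
Since the indicial polynomial factors as (r - r_1)(r - r_2), D(n) = (r_1 + n - r_1)(r_1 + n - r_2) = n(n + 3/2).
Evaluating step by step (a_0 = 1):
  n = 1: D(1) = 1(1 + 3/2) = 5/2; numerator = -4(1) = -4; a_1 = (-4)/(5/2) = -8/5
  n = 2: D(2) = 2(2 + 3/2) = 7; numerator = -4(-8/5) = 32/5; a_2 = (32/5)/(7) = 32/35
  n = 3: D(3) = 3(3 + 3/2) = 27/2; numerator = -4(32/35) = -128/35; a_3 = (-128/35)/(27/2) = -256/945
  n = 4: D(4) = 4(4 + 3/2) = 22; numerator = -4(-256/945) = 1024/945; a_4 = (1024/945)/(22) = 512/10395
  n = 5: D(5) = 5(5 + 3/2) = 65/2; numerator = -4(512/10395) = -2048/10395; a_5 = (-2048/10395)/(65/2) = -4096/675675

r = 2; a_0 = 1; a_1 = -8/5; a_2 = 32/35; a_3 = -256/945; a_4 = 512/10395; a_5 = -4096/675675


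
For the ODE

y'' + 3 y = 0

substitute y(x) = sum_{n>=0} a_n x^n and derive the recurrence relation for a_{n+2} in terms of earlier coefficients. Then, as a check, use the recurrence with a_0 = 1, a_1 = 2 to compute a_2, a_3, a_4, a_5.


Substitute y = sum_n a_n x^n into y'' + (const) y = 0.
y''(x) = sum_{n>=0} (n+2)(n+1) a_{n+2} x^n.
The ODE becomes sum_n [(n+2)(n+1) a_{n+2} + 3 a_n] x^n = 0.
Setting each coefficient to zero gives the recurrence:
  (n+2)(n+1) a_{n+2} + 3 a_n = 0,
  a_{n+2} = -3 / ((n+1)(n+2)) a_n.

Check with a_0 = 1, a_1 = 2 (apply the recurrence for n = 0, 1, 2, 3): a_0 = 1, a_1 = 2, a_2 = -3/2, a_3 = -1, a_4 = 3/8, a_5 = 3/20.

a_{n+2} = -3/((n+1)(n+2)) * a_n; check: a_0 = 1, a_1 = 2, a_2 = -3/2, a_3 = -1, a_4 = 3/8, a_5 = 3/20


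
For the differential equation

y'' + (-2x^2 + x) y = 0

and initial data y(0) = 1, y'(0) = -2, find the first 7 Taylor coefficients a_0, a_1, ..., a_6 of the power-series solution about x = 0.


Ansatz: y(x) = sum_{n>=0} a_n x^n, so y'(x) = sum_{n>=1} n a_n x^(n-1) and y''(x) = sum_{n>=2} n(n-1) a_n x^(n-2).
Substitute into P(x) y'' + Q(x) y' + R(x) y = 0 with P(x) = 1, Q(x) = 0, R(x) = -2x^2 + x, and match powers of x.
Initial conditions: a_0 = 1, a_1 = -2.
Setting the coefficient of each power of x to zero and solving order by order (substituting the coefficients already found):
  x^0: 2 a_2 = 0  ->  a_2 = 0
  x^1: 6 a_3 + a_0 = 0  ->  6 a_3 = -a_0 = -1  ->  a_3 = -1/6
  x^2: 12 a_4 + a_1 - 2 a_0 = 0  ->  12 a_4 = -a_1 + 2 a_0 = 4  ->  a_4 = 1/3
  x^3: 20 a_5 + a_2 - 2 a_1 = 0  ->  20 a_5 = -a_2 + 2 a_1 = -4  ->  a_5 = -1/5
  x^4: 30 a_6 + a_3 - 2 a_2 = 0  ->  30 a_6 = -a_3 + 2 a_2 = 1/6  ->  a_6 = 1/180
Truncated series: y(x) = 1 - 2 x - (1/6) x^3 + (1/3) x^4 - (1/5) x^5 + (1/180) x^6 + O(x^7).

a_0 = 1; a_1 = -2; a_2 = 0; a_3 = -1/6; a_4 = 1/3; a_5 = -1/5; a_6 = 1/180


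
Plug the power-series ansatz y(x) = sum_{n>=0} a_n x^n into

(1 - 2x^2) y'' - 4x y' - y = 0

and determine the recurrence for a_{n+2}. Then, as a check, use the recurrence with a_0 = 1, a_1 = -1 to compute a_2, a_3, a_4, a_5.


Substitute y = sum_n a_n x^n.
(1 - 2 x^2) y'' contributes (n+2)(n+1) a_{n+2} - 2 n(n-1) a_n at x^n.
-4 x y'(x) contributes -4 n a_n at x^n.
-y(x) contributes -1 a_n at x^n.
Matching x^n: (n+2)(n+1) a_{n+2} + (-2 n(n-1) - 4 n - 1) a_n = 0.
Thus a_{n+2} = (2 n(n-1) + 4 n + 1) / ((n+1)(n+2)) * a_n.

Check with a_0 = 1, a_1 = -1 (apply the recurrence for n = 0, 1, 2, 3): a_0 = 1, a_1 = -1, a_2 = 1/2, a_3 = -5/6, a_4 = 13/24, a_5 = -25/24.

a_(n+2) = (2 n(n-1) + 4 n + 1) / ((n+1)(n+2)) * a_n; check: a_0 = 1, a_1 = -1, a_2 = 1/2, a_3 = -5/6, a_4 = 13/24, a_5 = -25/24


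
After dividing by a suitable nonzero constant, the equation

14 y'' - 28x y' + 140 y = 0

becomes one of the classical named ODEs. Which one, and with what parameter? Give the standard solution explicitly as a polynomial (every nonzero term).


All three coefficients share the factor 14; dividing through by 14 gives  y'' - 2x y' + 10 y = 0.
This matches the Hermite equation y'' - 2x y' + 2n y = 0 with 2n = 10, so n = 5; the polynomial solution is H_5(x).
With y = sum_k a_k x^k, matching x^k gives (k+2)(k+1) a_{k+2} = 2(k - n) a_k = 2(k - 5) a_k. The right side vanishes at k = 5, so the series with the parity of 5 terminates at degree 5.
Standard normalization: leading coefficient of H_n is 2^n, so a_5 = 2^5 = 32. Work downward with a_k = (k+1)(k+2) a_{k+2} / (2(k - n)):
  a_3 = (4)(5)(32) / (2(3 - 5)) = 640/(-4) = -160
  a_1 = (2)(3)(-160) / (2(1 - 5)) = -960/(-8) = 120
Hence H_5(x) = 32 x^5 - 160 x^3 + 120 x.

H_5(x); series = 32 x^5 - 160 x^3 + 120 x


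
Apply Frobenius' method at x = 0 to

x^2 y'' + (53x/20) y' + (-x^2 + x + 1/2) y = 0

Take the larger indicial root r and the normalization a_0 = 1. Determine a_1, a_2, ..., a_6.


Write in Frobenius form y'' + (p(x)/x) y' + (q(x)/x^2) y = 0:
  p(x) = 53/20,  q(x) = -x^2 + x + 1/2.
Indicial equation: r(r-1) + (53/20) r + (1/2) = 0 -> roots r_1 = -2/5, r_2 = -5/4.
Take r = r_1 = -2/5. Let y(x) = x^r sum_{n>=0} a_n x^n with a_0 = 1.
Substitute y = x^r sum a_n x^n and match x^{r+n}. The recurrence is
  D(n) a_n + 1 a_{n-1} - 1 a_{n-2} = 0,  where D(n) = (r+n)(r+n-1) + (53/20)(r+n) + (1/2).
  a_n = [-1 a_{n-1} + 1 a_{n-2}] / D(n).
Since the indicial polynomial factors as (r - r_1)(r - r_2), D(n) = (r_1 + n - r_1)(r_1 + n - r_2) = n(n + 17/20).
Evaluating step by step (a_0 = 1):
  n = 1: D(1) = 1(1 + 17/20) = 37/20; numerator = -1(1) = -1; a_1 = (-1)/(37/20) = -20/37
  n = 2: D(2) = 2(2 + 17/20) = 57/10; numerator = -1(-20/37) + 1(1) = 57/37; a_2 = (57/37)/(57/10) = 10/37
  n = 3: D(3) = 3(3 + 17/20) = 231/20; numerator = -1(10/37) + 1(-20/37) = -30/37; a_3 = (-30/37)/(231/20) = -200/2849
  n = 4: D(4) = 4(4 + 17/20) = 97/5; numerator = -1(-200/2849) + 1(10/37) = 970/2849; a_4 = (970/2849)/(97/5) = 50/2849
  n = 5: D(5) = 5(5 + 17/20) = 117/4; numerator = -1(50/2849) + 1(-200/2849) = -250/2849; a_5 = (-250/2849)/(117/4) = -1000/333333
  n = 6: D(6) = 6(6 + 17/20) = 411/10; numerator = -1(-1000/333333) + 1(50/2849) = 6850/333333; a_6 = (6850/333333)/(411/10) = 500/999999

r = -2/5; a_0 = 1; a_1 = -20/37; a_2 = 10/37; a_3 = -200/2849; a_4 = 50/2849; a_5 = -1000/333333; a_6 = 500/999999


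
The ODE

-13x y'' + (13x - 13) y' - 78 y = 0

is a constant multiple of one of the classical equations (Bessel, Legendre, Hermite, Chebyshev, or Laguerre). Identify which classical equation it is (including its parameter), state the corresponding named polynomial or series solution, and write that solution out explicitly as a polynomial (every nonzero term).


All three coefficients share the factor -13; dividing through by -13 gives  x y'' + (1 - x) y' + 6 y = 0.
This matches the Laguerre equation x y'' + (1 - x) y' + n y = 0 with n = 6; the polynomial solution is L_6(x).
With y = sum_k a_k x^k, matching x^k gives (k+1)k a_{k+1} + (k+1) a_{k+1} - k a_k + n a_k = 0, i.e. (k+1)^2 a_{k+1} = (k - n) a_k = (k - 6) a_k. The right side vanishes at k = 6, so the series terminates at degree 6.
Standard normalization L_n(0) = 1 gives a_0 = 1. Work upward with a_{k+1} = (k - 6) a_k / (k+1)^2:
  a_1 = (0 - 6)(1) / 1^2 = -6/1 = -6
  a_2 = (1 - 6)(-6) / 2^2 = 30/4 = 15/2
  a_3 = (2 - 6)(15/2) / 3^2 = -30/9 = -10/3
  a_4 = (3 - 6)(-10/3) / 4^2 = 10/16 = 5/8
  a_5 = (4 - 6)(5/8) / 5^2 = (-5/4)/25 = -1/20
  a_6 = (5 - 6)(-1/20) / 6^2 = (1/20)/36 = 1/720
Hence L_6(x) = x^6/720 - x^5/20 + 5 x^4/8 - 10 x^3/3 + 15 x^2/2 - 6 x + 1.

L_6(x); series = x^6/720 - x^5/20 + 5 x^4/8 - 10 x^3/3 + 15 x^2/2 - 6 x + 1


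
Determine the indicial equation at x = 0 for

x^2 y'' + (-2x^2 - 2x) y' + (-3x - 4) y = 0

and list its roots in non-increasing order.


Divide by x^2 to reach normal form y'' + P_1(x) y' + P_2(x) y = 0 with P_1(x) = -2 - 2/x and P_2(x) = -3/x - 4/x^2.
x = 0 is a singular point because the y'-coefficient -2 - 2/x has a pole at x = 0 and the y-coefficient -3/x - 4/x^2 has a pole at x = 0.
It is a regular singular point because x P_1(x) = p(x) = -2x - 2 and x^2 P_2(x) = q(x) = -3x - 4 are polynomials, hence analytic at x = 0.
p(0) = -2,  q(0) = -4.
Indicial equation: r(r-1) + p(0) r + q(0) = 0, i.e. r^2 + (p(0) - 1) r + q(0) = 0, i.e. r^2 - 3 r - 4 = 0.
Discriminant: (-3)^2 - 4(-4) = 25, so r = (3 ± 5)/2.
Solving: r_1 = 4, r_2 = -1.

indicial: r^2 - 3 r - 4 = 0; roots r_1 = 4, r_2 = -1


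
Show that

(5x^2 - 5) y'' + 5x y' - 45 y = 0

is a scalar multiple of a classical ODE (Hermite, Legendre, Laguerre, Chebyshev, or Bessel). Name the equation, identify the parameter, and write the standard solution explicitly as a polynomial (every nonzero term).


All three coefficients share the factor -5; dividing through by -5 gives  (1 - x^2) y'' - x y' + 9 y = 0.
This matches the Chebyshev equation (1 - x^2) y'' - x y' + n^2 y = 0 (note the -x y' term, not -2x y') with n^2 = 9, so n = 3; the polynomial solution is T_3(x).
With y = sum_k a_k x^k, matching x^k gives (k+2)(k+1) a_{k+2} = (k^2 - n^2) a_k = (k - 3)(k + 3) a_k. The right side vanishes at k = 3, so the series with the parity of 3 terminates at degree 3.
Standard normalization: leading coefficient of T_n is 2^(n-1), so a_3 = 2^2 = 4. Work downward with a_k = (k+1)(k+2) a_{k+2} / ((k - 3)(k + 3)):
  a_1 = (2)(3)(4) / ((1 - 3)(1 + 3)) = 24/(-8) = -3
Hence T_3(x) = 4 x^3 - 3 x.

T_3(x); series = 4 x^3 - 3 x


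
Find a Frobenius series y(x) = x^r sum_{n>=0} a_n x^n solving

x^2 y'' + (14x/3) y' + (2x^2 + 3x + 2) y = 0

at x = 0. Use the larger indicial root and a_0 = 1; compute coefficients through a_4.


Write in Frobenius form y'' + (p(x)/x) y' + (q(x)/x^2) y = 0:
  p(x) = 14/3,  q(x) = 2x^2 + 3x + 2.
Indicial equation: r(r-1) + (14/3) r + (2) = 0 -> roots r_1 = -2/3, r_2 = -3.
Take r = r_1 = -2/3. Let y(x) = x^r sum_{n>=0} a_n x^n with a_0 = 1.
Substitute y = x^r sum a_n x^n and match x^{r+n}. The recurrence is
  D(n) a_n + 3 a_{n-1} + 2 a_{n-2} = 0,  where D(n) = (r+n)(r+n-1) + (14/3)(r+n) + (2).
  a_n = [-3 a_{n-1} - 2 a_{n-2}] / D(n).
Since the indicial polynomial factors as (r - r_1)(r - r_2), D(n) = (r_1 + n - r_1)(r_1 + n - r_2) = n(n + 7/3).
Evaluating step by step (a_0 = 1):
  n = 1: D(1) = 1(1 + 7/3) = 10/3; numerator = -3(1) = -3; a_1 = (-3)/(10/3) = -9/10
  n = 2: D(2) = 2(2 + 7/3) = 26/3; numerator = -3(-9/10) - 2(1) = 7/10; a_2 = (7/10)/(26/3) = 21/260
  n = 3: D(3) = 3(3 + 7/3) = 16; numerator = -3(21/260) - 2(-9/10) = 81/52; a_3 = (81/52)/(16) = 81/832
  n = 4: D(4) = 4(4 + 7/3) = 76/3; numerator = -3(81/832) - 2(21/260) = -1887/4160; a_4 = (-1887/4160)/(76/3) = -5661/316160

r = -2/3; a_0 = 1; a_1 = -9/10; a_2 = 21/260; a_3 = 81/832; a_4 = -5661/316160


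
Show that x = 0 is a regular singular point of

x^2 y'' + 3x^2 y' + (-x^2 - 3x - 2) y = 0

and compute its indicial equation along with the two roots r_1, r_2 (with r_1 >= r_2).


Divide by x^2 to reach normal form y'' + P_1(x) y' + P_2(x) y = 0 with P_1(x) = 3 and P_2(x) = -1 - 3/x - 2/x^2.
x = 0 is a singular point because the y-coefficient -1 - 3/x - 2/x^2 has a pole at x = 0.
It is a regular singular point because x P_1(x) = p(x) = 3x and x^2 P_2(x) = q(x) = -x^2 - 3x - 2 are polynomials, hence analytic at x = 0.
p(0) = 0,  q(0) = -2.
Indicial equation: r(r-1) + p(0) r + q(0) = 0, i.e. r^2 + (p(0) - 1) r + q(0) = 0, i.e. r^2 - 1 r - 2 = 0.
Discriminant: (-1)^2 - 4(-2) = 9, so r = (1 ± 3)/2.
Solving: r_1 = 2, r_2 = -1.

indicial: r^2 - 1 r - 2 = 0; roots r_1 = 2, r_2 = -1


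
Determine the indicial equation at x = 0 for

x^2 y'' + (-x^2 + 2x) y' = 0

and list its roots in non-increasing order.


Divide by x^2 to reach normal form y'' + P_1(x) y' + P_2(x) y = 0 with P_1(x) = -1 + 2/x and P_2(x) = 0.
x = 0 is a singular point because the y'-coefficient -1 + 2/x has a pole at x = 0.
It is a regular singular point because x P_1(x) = p(x) = 2 - x and x^2 P_2(x) = q(x) = 0 are polynomials, hence analytic at x = 0.
p(0) = 2,  q(0) = 0.
Indicial equation: r(r-1) + p(0) r + q(0) = 0, i.e. r^2 + (p(0) - 1) r + q(0) = 0, i.e. r^2 + 1 r = 0.
Discriminant: (1)^2 - 4(0) = 1, so r = (-1 ± 1)/2.
Solving: r_1 = 0, r_2 = -1.

indicial: r^2 + 1 r = 0; roots r_1 = 0, r_2 = -1


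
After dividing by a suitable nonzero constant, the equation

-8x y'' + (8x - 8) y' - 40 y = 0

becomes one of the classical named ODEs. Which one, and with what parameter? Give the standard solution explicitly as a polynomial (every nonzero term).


All three coefficients share the factor -8; dividing through by -8 gives  x y'' + (1 - x) y' + 5 y = 0.
This matches the Laguerre equation x y'' + (1 - x) y' + n y = 0 with n = 5; the polynomial solution is L_5(x).
With y = sum_k a_k x^k, matching x^k gives (k+1)k a_{k+1} + (k+1) a_{k+1} - k a_k + n a_k = 0, i.e. (k+1)^2 a_{k+1} = (k - n) a_k = (k - 5) a_k. The right side vanishes at k = 5, so the series terminates at degree 5.
Standard normalization L_n(0) = 1 gives a_0 = 1. Work upward with a_{k+1} = (k - 5) a_k / (k+1)^2:
  a_1 = (0 - 5)(1) / 1^2 = -5/1 = -5
  a_2 = (1 - 5)(-5) / 2^2 = 20/4 = 5
  a_3 = (2 - 5)(5) / 3^2 = -15/9 = -5/3
  a_4 = (3 - 5)(-5/3) / 4^2 = (10/3)/16 = 5/24
  a_5 = (4 - 5)(5/24) / 5^2 = (-5/24)/25 = -1/120
Hence L_5(x) = -x^5/120 + 5 x^4/24 - 5 x^3/3 + 5 x^2 - 5 x + 1.

L_5(x); series = -x^5/120 + 5 x^4/24 - 5 x^3/3 + 5 x^2 - 5 x + 1


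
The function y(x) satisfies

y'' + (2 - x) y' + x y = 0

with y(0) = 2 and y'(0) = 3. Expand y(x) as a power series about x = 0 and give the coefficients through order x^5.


Ansatz: y(x) = sum_{n>=0} a_n x^n, so y'(x) = sum_{n>=1} n a_n x^(n-1) and y''(x) = sum_{n>=2} n(n-1) a_n x^(n-2).
Substitute into P(x) y'' + Q(x) y' + R(x) y = 0 with P(x) = 1, Q(x) = 2 - x, R(x) = x, and match powers of x.
Initial conditions: a_0 = 2, a_1 = 3.
Setting the coefficient of each power of x to zero and solving order by order (substituting the coefficients already found):
  x^0: 2 a_2 + 2 a_1 = 0  ->  2 a_2 = -2 a_1 = -6  ->  a_2 = -3
  x^1: 6 a_3 + 4 a_2 - a_1 + a_0 = 0  ->  6 a_3 = -4 a_2 + a_1 - a_0 = 13  ->  a_3 = 13/6
  x^2: 12 a_4 + 6 a_3 - 2 a_2 + a_1 = 0  ->  12 a_4 = -6 a_3 + 2 a_2 - a_1 = -22  ->  a_4 = -11/6
  x^3: 20 a_5 + 8 a_4 - 3 a_3 + a_2 = 0  ->  20 a_5 = -8 a_4 + 3 a_3 - a_2 = 145/6  ->  a_5 = 29/24
Truncated series: y(x) = 2 + 3 x - 3 x^2 + (13/6) x^3 - (11/6) x^4 + (29/24) x^5 + O(x^6).

a_0 = 2; a_1 = 3; a_2 = -3; a_3 = 13/6; a_4 = -11/6; a_5 = 29/24


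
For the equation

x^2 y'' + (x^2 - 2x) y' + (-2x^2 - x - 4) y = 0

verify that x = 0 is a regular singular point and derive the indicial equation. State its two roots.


Divide by x^2 to reach normal form y'' + P_1(x) y' + P_2(x) y = 0 with P_1(x) = 1 - 2/x and P_2(x) = -2 - 1/x - 4/x^2.
x = 0 is a singular point because the y'-coefficient 1 - 2/x has a pole at x = 0 and the y-coefficient -2 - 1/x - 4/x^2 has a pole at x = 0.
It is a regular singular point because x P_1(x) = p(x) = x - 2 and x^2 P_2(x) = q(x) = -2x^2 - x - 4 are polynomials, hence analytic at x = 0.
p(0) = -2,  q(0) = -4.
Indicial equation: r(r-1) + p(0) r + q(0) = 0, i.e. r^2 + (p(0) - 1) r + q(0) = 0, i.e. r^2 - 3 r - 4 = 0.
Discriminant: (-3)^2 - 4(-4) = 25, so r = (3 ± 5)/2.
Solving: r_1 = 4, r_2 = -1.

indicial: r^2 - 3 r - 4 = 0; roots r_1 = 4, r_2 = -1


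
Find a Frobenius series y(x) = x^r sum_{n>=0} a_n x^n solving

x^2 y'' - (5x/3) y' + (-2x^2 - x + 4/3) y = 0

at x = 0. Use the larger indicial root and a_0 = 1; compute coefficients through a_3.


Write in Frobenius form y'' + (p(x)/x) y' + (q(x)/x^2) y = 0:
  p(x) = -5/3,  q(x) = -2x^2 - x + 4/3.
Indicial equation: r(r-1) + (-5/3) r + (4/3) = 0 -> roots r_1 = 2, r_2 = 2/3.
Take r = r_1 = 2. Let y(x) = x^r sum_{n>=0} a_n x^n with a_0 = 1.
Substitute y = x^r sum a_n x^n and match x^{r+n}. The recurrence is
  D(n) a_n - 1 a_{n-1} - 2 a_{n-2} = 0,  where D(n) = (r+n)(r+n-1) + (-5/3)(r+n) + (4/3).
  a_n = [1 a_{n-1} + 2 a_{n-2}] / D(n).
Since the indicial polynomial factors as (r - r_1)(r - r_2), D(n) = (r_1 + n - r_1)(r_1 + n - r_2) = n(n + 4/3).
Evaluating step by step (a_0 = 1):
  n = 1: D(1) = 1(1 + 4/3) = 7/3; numerator = 1(1) = 1; a_1 = (1)/(7/3) = 3/7
  n = 2: D(2) = 2(2 + 4/3) = 20/3; numerator = 1(3/7) + 2(1) = 17/7; a_2 = (17/7)/(20/3) = 51/140
  n = 3: D(3) = 3(3 + 4/3) = 13; numerator = 1(51/140) + 2(3/7) = 171/140; a_3 = (171/140)/(13) = 171/1820

r = 2; a_0 = 1; a_1 = 3/7; a_2 = 51/140; a_3 = 171/1820


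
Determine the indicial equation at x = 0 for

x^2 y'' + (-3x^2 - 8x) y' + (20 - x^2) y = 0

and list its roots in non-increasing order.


Divide by x^2 to reach normal form y'' + P_1(x) y' + P_2(x) y = 0 with P_1(x) = -3 - 8/x and P_2(x) = -1 + 20/x^2.
x = 0 is a singular point because the y'-coefficient -3 - 8/x has a pole at x = 0 and the y-coefficient -1 + 20/x^2 has a pole at x = 0.
It is a regular singular point because x P_1(x) = p(x) = -3x - 8 and x^2 P_2(x) = q(x) = 20 - x^2 are polynomials, hence analytic at x = 0.
p(0) = -8,  q(0) = 20.
Indicial equation: r(r-1) + p(0) r + q(0) = 0, i.e. r^2 + (p(0) - 1) r + q(0) = 0, i.e. r^2 - 9 r + 20 = 0.
Discriminant: (-9)^2 - 4(20) = 1, so r = (9 ± 1)/2.
Solving: r_1 = 5, r_2 = 4.

indicial: r^2 - 9 r + 20 = 0; roots r_1 = 5, r_2 = 4


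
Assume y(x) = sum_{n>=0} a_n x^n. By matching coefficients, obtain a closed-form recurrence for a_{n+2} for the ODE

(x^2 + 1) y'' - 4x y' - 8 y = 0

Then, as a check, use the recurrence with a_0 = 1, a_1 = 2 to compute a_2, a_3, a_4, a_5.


Substitute y = sum_n a_n x^n.
(1 + 1 x^2) y'' contributes (n+2)(n+1) a_{n+2} + n(n-1) a_n at x^n.
-4 x y'(x) contributes -4 n a_n at x^n.
-8 y(x) contributes -8 a_n at x^n.
Matching x^n: (n+2)(n+1) a_{n+2} + (n(n-1) - 4 n - 8) a_n = 0.
Thus a_{n+2} = (-n(n-1) + 4 n + 8) / ((n+1)(n+2)) * a_n.

Check with a_0 = 1, a_1 = 2 (apply the recurrence for n = 0, 1, 2, 3): a_0 = 1, a_1 = 2, a_2 = 4, a_3 = 4, a_4 = 14/3, a_5 = 14/5.

a_(n+2) = (-n(n-1) + 4 n + 8) / ((n+1)(n+2)) * a_n; check: a_0 = 1, a_1 = 2, a_2 = 4, a_3 = 4, a_4 = 14/3, a_5 = 14/5


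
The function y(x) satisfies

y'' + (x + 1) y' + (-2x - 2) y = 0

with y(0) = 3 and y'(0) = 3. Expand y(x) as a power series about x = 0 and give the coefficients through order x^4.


Ansatz: y(x) = sum_{n>=0} a_n x^n, so y'(x) = sum_{n>=1} n a_n x^(n-1) and y''(x) = sum_{n>=2} n(n-1) a_n x^(n-2).
Substitute into P(x) y'' + Q(x) y' + R(x) y = 0 with P(x) = 1, Q(x) = x + 1, R(x) = -2x - 2, and match powers of x.
Initial conditions: a_0 = 3, a_1 = 3.
Setting the coefficient of each power of x to zero and solving order by order (substituting the coefficients already found):
  x^0: 2 a_2 + a_1 - 2 a_0 = 0  ->  2 a_2 = -a_1 + 2 a_0 = 3  ->  a_2 = 3/2
  x^1: 6 a_3 + 2 a_2 - a_1 - 2 a_0 = 0  ->  6 a_3 = -2 a_2 + a_1 + 2 a_0 = 6  ->  a_3 = 1
  x^2: 12 a_4 + 3 a_3 - 2 a_1 = 0  ->  12 a_4 = -3 a_3 + 2 a_1 = 3  ->  a_4 = 1/4
Truncated series: y(x) = 3 + 3 x + (3/2) x^2 + x^3 + (1/4) x^4 + O(x^5).

a_0 = 3; a_1 = 3; a_2 = 3/2; a_3 = 1; a_4 = 1/4


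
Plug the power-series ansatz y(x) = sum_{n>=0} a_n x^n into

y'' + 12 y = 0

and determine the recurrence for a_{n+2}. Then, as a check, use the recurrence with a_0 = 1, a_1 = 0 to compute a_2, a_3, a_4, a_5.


Substitute y = sum_n a_n x^n into y'' + (const) y = 0.
y''(x) = sum_{n>=0} (n+2)(n+1) a_{n+2} x^n.
The ODE becomes sum_n [(n+2)(n+1) a_{n+2} + 12 a_n] x^n = 0.
Setting each coefficient to zero gives the recurrence:
  (n+2)(n+1) a_{n+2} + 12 a_n = 0,
  a_{n+2} = -12 / ((n+1)(n+2)) a_n.

Check with a_0 = 1, a_1 = 0 (apply the recurrence for n = 0, 1, 2, 3): a_0 = 1, a_1 = 0, a_2 = -6, a_3 = 0, a_4 = 6, a_5 = 0.

a_{n+2} = -12/((n+1)(n+2)) * a_n; check: a_0 = 1, a_1 = 0, a_2 = -6, a_3 = 0, a_4 = 6, a_5 = 0


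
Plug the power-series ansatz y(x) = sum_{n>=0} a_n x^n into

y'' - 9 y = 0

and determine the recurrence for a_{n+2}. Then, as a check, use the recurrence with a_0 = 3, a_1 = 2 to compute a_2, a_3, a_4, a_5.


Substitute y = sum_n a_n x^n into y'' + (const) y = 0.
y''(x) = sum_{n>=0} (n+2)(n+1) a_{n+2} x^n.
The ODE becomes sum_n [(n+2)(n+1) a_{n+2} - 9 a_n] x^n = 0.
Setting each coefficient to zero gives the recurrence:
  (n+2)(n+1) a_{n+2} - 9 a_n = 0,
  a_{n+2} = 9 / ((n+1)(n+2)) a_n.

Check with a_0 = 3, a_1 = 2 (apply the recurrence for n = 0, 1, 2, 3): a_0 = 3, a_1 = 2, a_2 = 27/2, a_3 = 3, a_4 = 81/8, a_5 = 27/20.

a_{n+2} = 9/((n+1)(n+2)) * a_n; check: a_0 = 3, a_1 = 2, a_2 = 27/2, a_3 = 3, a_4 = 81/8, a_5 = 27/20
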